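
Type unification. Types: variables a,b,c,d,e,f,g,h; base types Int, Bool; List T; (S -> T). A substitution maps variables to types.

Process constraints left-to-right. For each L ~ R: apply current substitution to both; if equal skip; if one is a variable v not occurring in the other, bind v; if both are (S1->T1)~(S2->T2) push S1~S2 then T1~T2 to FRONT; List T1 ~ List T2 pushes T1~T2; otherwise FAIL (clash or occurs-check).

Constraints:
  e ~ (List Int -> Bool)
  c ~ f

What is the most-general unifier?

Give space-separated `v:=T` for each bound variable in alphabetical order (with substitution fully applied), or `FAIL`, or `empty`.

Answer: c:=f e:=(List Int -> Bool)

Derivation:
step 1: unify e ~ (List Int -> Bool)  [subst: {-} | 1 pending]
  bind e := (List Int -> Bool)
step 2: unify c ~ f  [subst: {e:=(List Int -> Bool)} | 0 pending]
  bind c := f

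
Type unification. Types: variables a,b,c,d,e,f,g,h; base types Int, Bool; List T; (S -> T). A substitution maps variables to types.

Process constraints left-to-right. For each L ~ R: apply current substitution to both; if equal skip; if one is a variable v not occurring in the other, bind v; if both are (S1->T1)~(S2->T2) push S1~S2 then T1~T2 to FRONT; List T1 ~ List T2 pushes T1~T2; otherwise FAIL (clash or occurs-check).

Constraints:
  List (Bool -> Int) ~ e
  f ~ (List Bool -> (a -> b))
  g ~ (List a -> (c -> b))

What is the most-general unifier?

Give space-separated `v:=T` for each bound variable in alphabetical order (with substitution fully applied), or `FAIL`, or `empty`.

step 1: unify List (Bool -> Int) ~ e  [subst: {-} | 2 pending]
  bind e := List (Bool -> Int)
step 2: unify f ~ (List Bool -> (a -> b))  [subst: {e:=List (Bool -> Int)} | 1 pending]
  bind f := (List Bool -> (a -> b))
step 3: unify g ~ (List a -> (c -> b))  [subst: {e:=List (Bool -> Int), f:=(List Bool -> (a -> b))} | 0 pending]
  bind g := (List a -> (c -> b))

Answer: e:=List (Bool -> Int) f:=(List Bool -> (a -> b)) g:=(List a -> (c -> b))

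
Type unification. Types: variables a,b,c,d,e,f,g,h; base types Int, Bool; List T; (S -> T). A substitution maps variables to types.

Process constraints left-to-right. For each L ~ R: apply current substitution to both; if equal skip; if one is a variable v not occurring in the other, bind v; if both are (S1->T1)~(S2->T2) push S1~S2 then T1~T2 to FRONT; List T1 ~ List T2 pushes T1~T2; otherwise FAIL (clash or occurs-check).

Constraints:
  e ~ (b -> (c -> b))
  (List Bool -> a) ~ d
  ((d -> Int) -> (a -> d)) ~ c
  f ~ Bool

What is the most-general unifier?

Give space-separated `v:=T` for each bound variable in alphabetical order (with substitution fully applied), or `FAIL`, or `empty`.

step 1: unify e ~ (b -> (c -> b))  [subst: {-} | 3 pending]
  bind e := (b -> (c -> b))
step 2: unify (List Bool -> a) ~ d  [subst: {e:=(b -> (c -> b))} | 2 pending]
  bind d := (List Bool -> a)
step 3: unify (((List Bool -> a) -> Int) -> (a -> (List Bool -> a))) ~ c  [subst: {e:=(b -> (c -> b)), d:=(List Bool -> a)} | 1 pending]
  bind c := (((List Bool -> a) -> Int) -> (a -> (List Bool -> a)))
step 4: unify f ~ Bool  [subst: {e:=(b -> (c -> b)), d:=(List Bool -> a), c:=(((List Bool -> a) -> Int) -> (a -> (List Bool -> a)))} | 0 pending]
  bind f := Bool

Answer: c:=(((List Bool -> a) -> Int) -> (a -> (List Bool -> a))) d:=(List Bool -> a) e:=(b -> ((((List Bool -> a) -> Int) -> (a -> (List Bool -> a))) -> b)) f:=Bool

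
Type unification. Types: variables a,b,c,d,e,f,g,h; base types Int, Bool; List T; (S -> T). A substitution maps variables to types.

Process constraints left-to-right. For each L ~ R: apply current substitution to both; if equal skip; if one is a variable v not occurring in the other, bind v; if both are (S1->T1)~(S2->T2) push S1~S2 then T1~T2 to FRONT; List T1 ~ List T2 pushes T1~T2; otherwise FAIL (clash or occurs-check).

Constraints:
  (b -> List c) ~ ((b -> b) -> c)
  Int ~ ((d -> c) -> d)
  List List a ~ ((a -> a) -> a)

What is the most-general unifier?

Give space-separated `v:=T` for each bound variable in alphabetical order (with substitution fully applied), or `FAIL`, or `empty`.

Answer: FAIL

Derivation:
step 1: unify (b -> List c) ~ ((b -> b) -> c)  [subst: {-} | 2 pending]
  -> decompose arrow: push b~(b -> b), List c~c
step 2: unify b ~ (b -> b)  [subst: {-} | 3 pending]
  occurs-check fail: b in (b -> b)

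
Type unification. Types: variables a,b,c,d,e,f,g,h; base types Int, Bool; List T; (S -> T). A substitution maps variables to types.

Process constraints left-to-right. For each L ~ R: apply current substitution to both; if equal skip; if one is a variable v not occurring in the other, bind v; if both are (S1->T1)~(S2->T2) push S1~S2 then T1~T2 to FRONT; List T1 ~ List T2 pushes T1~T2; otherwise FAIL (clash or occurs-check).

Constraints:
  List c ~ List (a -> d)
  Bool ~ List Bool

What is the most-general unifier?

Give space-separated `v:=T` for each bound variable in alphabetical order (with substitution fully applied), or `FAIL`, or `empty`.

step 1: unify List c ~ List (a -> d)  [subst: {-} | 1 pending]
  -> decompose List: push c~(a -> d)
step 2: unify c ~ (a -> d)  [subst: {-} | 1 pending]
  bind c := (a -> d)
step 3: unify Bool ~ List Bool  [subst: {c:=(a -> d)} | 0 pending]
  clash: Bool vs List Bool

Answer: FAIL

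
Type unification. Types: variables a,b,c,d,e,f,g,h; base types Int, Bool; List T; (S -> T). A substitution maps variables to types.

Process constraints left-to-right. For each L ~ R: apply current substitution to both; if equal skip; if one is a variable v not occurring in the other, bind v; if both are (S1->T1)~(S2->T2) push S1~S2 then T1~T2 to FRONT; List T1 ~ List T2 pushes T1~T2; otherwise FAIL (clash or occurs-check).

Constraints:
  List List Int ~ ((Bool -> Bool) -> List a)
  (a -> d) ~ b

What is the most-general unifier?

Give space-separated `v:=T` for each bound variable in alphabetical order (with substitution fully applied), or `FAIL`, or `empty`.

step 1: unify List List Int ~ ((Bool -> Bool) -> List a)  [subst: {-} | 1 pending]
  clash: List List Int vs ((Bool -> Bool) -> List a)

Answer: FAIL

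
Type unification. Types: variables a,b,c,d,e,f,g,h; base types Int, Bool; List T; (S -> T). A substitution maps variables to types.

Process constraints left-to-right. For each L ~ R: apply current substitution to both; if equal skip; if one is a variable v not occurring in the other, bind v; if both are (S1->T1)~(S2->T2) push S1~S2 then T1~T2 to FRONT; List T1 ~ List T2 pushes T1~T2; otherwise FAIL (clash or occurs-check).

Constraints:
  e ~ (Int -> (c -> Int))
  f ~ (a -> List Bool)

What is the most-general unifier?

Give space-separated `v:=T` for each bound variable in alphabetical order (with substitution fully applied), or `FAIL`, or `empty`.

step 1: unify e ~ (Int -> (c -> Int))  [subst: {-} | 1 pending]
  bind e := (Int -> (c -> Int))
step 2: unify f ~ (a -> List Bool)  [subst: {e:=(Int -> (c -> Int))} | 0 pending]
  bind f := (a -> List Bool)

Answer: e:=(Int -> (c -> Int)) f:=(a -> List Bool)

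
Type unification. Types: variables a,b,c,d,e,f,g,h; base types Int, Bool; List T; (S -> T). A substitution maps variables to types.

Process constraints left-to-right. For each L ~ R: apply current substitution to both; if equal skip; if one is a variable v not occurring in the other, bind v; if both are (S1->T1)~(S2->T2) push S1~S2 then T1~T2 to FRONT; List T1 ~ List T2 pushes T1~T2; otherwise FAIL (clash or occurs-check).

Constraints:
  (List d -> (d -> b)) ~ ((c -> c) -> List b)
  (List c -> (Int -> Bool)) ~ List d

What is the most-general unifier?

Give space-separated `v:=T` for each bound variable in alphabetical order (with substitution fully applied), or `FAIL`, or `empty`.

Answer: FAIL

Derivation:
step 1: unify (List d -> (d -> b)) ~ ((c -> c) -> List b)  [subst: {-} | 1 pending]
  -> decompose arrow: push List d~(c -> c), (d -> b)~List b
step 2: unify List d ~ (c -> c)  [subst: {-} | 2 pending]
  clash: List d vs (c -> c)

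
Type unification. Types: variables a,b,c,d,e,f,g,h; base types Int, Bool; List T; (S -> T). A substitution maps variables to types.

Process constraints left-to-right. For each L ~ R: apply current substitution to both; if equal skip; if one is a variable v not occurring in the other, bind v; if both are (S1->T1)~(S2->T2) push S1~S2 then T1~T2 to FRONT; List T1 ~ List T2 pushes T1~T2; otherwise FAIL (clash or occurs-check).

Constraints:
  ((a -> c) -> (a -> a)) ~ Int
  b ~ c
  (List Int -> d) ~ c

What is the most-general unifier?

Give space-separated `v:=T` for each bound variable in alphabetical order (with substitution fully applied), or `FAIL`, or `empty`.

step 1: unify ((a -> c) -> (a -> a)) ~ Int  [subst: {-} | 2 pending]
  clash: ((a -> c) -> (a -> a)) vs Int

Answer: FAIL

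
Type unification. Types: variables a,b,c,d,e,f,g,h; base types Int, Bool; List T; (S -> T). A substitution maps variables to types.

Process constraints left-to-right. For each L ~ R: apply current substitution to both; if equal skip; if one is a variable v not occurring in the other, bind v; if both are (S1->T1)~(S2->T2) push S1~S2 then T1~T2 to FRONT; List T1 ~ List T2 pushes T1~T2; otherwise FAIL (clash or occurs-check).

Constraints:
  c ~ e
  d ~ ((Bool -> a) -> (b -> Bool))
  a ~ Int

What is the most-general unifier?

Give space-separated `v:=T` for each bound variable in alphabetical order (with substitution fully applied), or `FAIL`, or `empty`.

step 1: unify c ~ e  [subst: {-} | 2 pending]
  bind c := e
step 2: unify d ~ ((Bool -> a) -> (b -> Bool))  [subst: {c:=e} | 1 pending]
  bind d := ((Bool -> a) -> (b -> Bool))
step 3: unify a ~ Int  [subst: {c:=e, d:=((Bool -> a) -> (b -> Bool))} | 0 pending]
  bind a := Int

Answer: a:=Int c:=e d:=((Bool -> Int) -> (b -> Bool))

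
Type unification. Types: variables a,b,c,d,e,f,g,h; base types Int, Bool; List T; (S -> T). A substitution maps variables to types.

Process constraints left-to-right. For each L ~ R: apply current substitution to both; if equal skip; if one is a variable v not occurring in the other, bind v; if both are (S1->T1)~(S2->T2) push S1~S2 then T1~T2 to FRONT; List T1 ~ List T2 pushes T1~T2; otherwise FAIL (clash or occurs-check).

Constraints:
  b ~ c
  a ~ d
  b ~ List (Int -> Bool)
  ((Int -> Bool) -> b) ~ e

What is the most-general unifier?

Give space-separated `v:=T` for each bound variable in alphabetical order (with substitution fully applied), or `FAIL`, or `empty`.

Answer: a:=d b:=List (Int -> Bool) c:=List (Int -> Bool) e:=((Int -> Bool) -> List (Int -> Bool))

Derivation:
step 1: unify b ~ c  [subst: {-} | 3 pending]
  bind b := c
step 2: unify a ~ d  [subst: {b:=c} | 2 pending]
  bind a := d
step 3: unify c ~ List (Int -> Bool)  [subst: {b:=c, a:=d} | 1 pending]
  bind c := List (Int -> Bool)
step 4: unify ((Int -> Bool) -> List (Int -> Bool)) ~ e  [subst: {b:=c, a:=d, c:=List (Int -> Bool)} | 0 pending]
  bind e := ((Int -> Bool) -> List (Int -> Bool))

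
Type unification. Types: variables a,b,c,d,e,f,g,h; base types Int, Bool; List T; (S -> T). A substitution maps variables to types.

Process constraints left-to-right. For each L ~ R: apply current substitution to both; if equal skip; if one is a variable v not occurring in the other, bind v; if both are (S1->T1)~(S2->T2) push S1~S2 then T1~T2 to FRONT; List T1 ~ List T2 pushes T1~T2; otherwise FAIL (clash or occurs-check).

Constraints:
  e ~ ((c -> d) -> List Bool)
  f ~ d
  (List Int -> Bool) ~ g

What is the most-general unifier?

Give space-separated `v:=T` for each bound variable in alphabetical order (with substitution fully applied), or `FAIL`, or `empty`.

step 1: unify e ~ ((c -> d) -> List Bool)  [subst: {-} | 2 pending]
  bind e := ((c -> d) -> List Bool)
step 2: unify f ~ d  [subst: {e:=((c -> d) -> List Bool)} | 1 pending]
  bind f := d
step 3: unify (List Int -> Bool) ~ g  [subst: {e:=((c -> d) -> List Bool), f:=d} | 0 pending]
  bind g := (List Int -> Bool)

Answer: e:=((c -> d) -> List Bool) f:=d g:=(List Int -> Bool)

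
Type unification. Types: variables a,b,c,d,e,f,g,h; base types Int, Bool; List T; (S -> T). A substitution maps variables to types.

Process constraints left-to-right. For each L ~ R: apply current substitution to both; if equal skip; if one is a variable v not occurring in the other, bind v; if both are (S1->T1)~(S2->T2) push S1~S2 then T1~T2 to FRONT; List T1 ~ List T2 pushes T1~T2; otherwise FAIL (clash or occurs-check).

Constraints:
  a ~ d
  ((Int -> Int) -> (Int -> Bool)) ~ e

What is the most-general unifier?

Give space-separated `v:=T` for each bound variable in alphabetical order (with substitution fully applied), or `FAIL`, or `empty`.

Answer: a:=d e:=((Int -> Int) -> (Int -> Bool))

Derivation:
step 1: unify a ~ d  [subst: {-} | 1 pending]
  bind a := d
step 2: unify ((Int -> Int) -> (Int -> Bool)) ~ e  [subst: {a:=d} | 0 pending]
  bind e := ((Int -> Int) -> (Int -> Bool))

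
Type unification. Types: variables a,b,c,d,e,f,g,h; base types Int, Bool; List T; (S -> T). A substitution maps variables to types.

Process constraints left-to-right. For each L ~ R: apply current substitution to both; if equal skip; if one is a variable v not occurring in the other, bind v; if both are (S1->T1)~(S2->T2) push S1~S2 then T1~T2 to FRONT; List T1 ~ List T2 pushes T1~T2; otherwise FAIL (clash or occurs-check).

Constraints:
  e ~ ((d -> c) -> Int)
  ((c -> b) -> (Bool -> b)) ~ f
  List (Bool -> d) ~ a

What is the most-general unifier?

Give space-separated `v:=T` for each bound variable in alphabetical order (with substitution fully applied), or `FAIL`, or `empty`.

step 1: unify e ~ ((d -> c) -> Int)  [subst: {-} | 2 pending]
  bind e := ((d -> c) -> Int)
step 2: unify ((c -> b) -> (Bool -> b)) ~ f  [subst: {e:=((d -> c) -> Int)} | 1 pending]
  bind f := ((c -> b) -> (Bool -> b))
step 3: unify List (Bool -> d) ~ a  [subst: {e:=((d -> c) -> Int), f:=((c -> b) -> (Bool -> b))} | 0 pending]
  bind a := List (Bool -> d)

Answer: a:=List (Bool -> d) e:=((d -> c) -> Int) f:=((c -> b) -> (Bool -> b))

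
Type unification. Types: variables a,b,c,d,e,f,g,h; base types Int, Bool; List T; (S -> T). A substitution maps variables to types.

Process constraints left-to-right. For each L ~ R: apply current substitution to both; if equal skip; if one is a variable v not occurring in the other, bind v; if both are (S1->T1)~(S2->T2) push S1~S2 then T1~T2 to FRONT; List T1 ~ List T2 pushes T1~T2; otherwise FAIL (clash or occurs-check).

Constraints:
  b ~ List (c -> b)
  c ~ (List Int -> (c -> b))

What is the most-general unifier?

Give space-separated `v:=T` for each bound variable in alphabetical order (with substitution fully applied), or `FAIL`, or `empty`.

Answer: FAIL

Derivation:
step 1: unify b ~ List (c -> b)  [subst: {-} | 1 pending]
  occurs-check fail: b in List (c -> b)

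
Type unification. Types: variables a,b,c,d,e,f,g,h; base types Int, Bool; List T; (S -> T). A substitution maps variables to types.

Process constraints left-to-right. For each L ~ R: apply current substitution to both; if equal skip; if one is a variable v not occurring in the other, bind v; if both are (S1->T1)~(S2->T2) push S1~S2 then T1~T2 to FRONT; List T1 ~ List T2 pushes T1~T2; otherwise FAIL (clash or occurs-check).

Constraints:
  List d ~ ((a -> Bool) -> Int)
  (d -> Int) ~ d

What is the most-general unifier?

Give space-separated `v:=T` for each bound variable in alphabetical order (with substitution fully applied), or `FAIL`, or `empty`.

Answer: FAIL

Derivation:
step 1: unify List d ~ ((a -> Bool) -> Int)  [subst: {-} | 1 pending]
  clash: List d vs ((a -> Bool) -> Int)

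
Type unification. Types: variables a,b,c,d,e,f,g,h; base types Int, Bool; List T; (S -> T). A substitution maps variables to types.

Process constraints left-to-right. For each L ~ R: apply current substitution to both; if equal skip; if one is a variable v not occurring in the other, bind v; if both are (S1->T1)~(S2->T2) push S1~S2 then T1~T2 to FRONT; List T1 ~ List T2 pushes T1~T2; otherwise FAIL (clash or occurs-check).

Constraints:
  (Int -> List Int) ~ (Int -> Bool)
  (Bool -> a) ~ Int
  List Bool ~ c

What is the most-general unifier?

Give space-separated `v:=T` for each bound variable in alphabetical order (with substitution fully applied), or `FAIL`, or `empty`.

Answer: FAIL

Derivation:
step 1: unify (Int -> List Int) ~ (Int -> Bool)  [subst: {-} | 2 pending]
  -> decompose arrow: push Int~Int, List Int~Bool
step 2: unify Int ~ Int  [subst: {-} | 3 pending]
  -> identical, skip
step 3: unify List Int ~ Bool  [subst: {-} | 2 pending]
  clash: List Int vs Bool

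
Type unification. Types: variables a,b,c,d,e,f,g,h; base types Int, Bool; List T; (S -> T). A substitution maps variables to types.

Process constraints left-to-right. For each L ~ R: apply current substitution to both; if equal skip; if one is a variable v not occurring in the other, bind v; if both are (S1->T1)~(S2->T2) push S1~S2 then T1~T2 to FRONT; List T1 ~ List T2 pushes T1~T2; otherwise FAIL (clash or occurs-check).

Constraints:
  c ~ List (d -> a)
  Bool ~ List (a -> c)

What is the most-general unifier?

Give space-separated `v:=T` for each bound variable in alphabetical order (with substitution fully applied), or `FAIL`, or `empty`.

step 1: unify c ~ List (d -> a)  [subst: {-} | 1 pending]
  bind c := List (d -> a)
step 2: unify Bool ~ List (a -> List (d -> a))  [subst: {c:=List (d -> a)} | 0 pending]
  clash: Bool vs List (a -> List (d -> a))

Answer: FAIL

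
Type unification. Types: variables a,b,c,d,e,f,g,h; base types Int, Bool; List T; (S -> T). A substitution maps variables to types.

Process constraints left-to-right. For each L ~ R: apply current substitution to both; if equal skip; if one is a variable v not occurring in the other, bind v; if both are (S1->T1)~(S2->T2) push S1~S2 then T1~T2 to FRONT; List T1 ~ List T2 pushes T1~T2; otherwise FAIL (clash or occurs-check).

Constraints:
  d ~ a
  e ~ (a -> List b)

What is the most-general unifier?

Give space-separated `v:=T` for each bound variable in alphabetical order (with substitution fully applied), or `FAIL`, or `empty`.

step 1: unify d ~ a  [subst: {-} | 1 pending]
  bind d := a
step 2: unify e ~ (a -> List b)  [subst: {d:=a} | 0 pending]
  bind e := (a -> List b)

Answer: d:=a e:=(a -> List b)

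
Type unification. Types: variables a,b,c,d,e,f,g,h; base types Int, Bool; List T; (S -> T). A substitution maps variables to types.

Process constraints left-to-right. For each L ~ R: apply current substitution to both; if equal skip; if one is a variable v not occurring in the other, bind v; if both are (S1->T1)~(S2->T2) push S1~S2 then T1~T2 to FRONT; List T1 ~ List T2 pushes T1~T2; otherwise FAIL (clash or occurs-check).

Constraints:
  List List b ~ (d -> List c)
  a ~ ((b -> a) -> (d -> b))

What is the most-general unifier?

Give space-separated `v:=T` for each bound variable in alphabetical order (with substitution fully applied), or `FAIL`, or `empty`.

Answer: FAIL

Derivation:
step 1: unify List List b ~ (d -> List c)  [subst: {-} | 1 pending]
  clash: List List b vs (d -> List c)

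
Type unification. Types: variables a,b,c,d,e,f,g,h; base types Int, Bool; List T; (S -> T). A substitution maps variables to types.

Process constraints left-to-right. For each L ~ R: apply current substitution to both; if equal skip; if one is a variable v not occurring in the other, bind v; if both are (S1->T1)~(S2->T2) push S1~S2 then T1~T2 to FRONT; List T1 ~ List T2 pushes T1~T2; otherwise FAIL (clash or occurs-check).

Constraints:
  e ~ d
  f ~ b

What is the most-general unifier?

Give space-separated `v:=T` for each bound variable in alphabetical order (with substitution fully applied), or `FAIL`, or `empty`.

step 1: unify e ~ d  [subst: {-} | 1 pending]
  bind e := d
step 2: unify f ~ b  [subst: {e:=d} | 0 pending]
  bind f := b

Answer: e:=d f:=b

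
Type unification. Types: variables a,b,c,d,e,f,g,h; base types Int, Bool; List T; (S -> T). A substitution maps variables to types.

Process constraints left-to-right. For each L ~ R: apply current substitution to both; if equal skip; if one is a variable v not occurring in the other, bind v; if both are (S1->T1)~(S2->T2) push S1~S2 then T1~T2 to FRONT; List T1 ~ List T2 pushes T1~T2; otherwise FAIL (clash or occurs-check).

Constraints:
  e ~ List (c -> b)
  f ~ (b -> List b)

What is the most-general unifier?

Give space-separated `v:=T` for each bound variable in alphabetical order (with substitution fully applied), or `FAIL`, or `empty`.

Answer: e:=List (c -> b) f:=(b -> List b)

Derivation:
step 1: unify e ~ List (c -> b)  [subst: {-} | 1 pending]
  bind e := List (c -> b)
step 2: unify f ~ (b -> List b)  [subst: {e:=List (c -> b)} | 0 pending]
  bind f := (b -> List b)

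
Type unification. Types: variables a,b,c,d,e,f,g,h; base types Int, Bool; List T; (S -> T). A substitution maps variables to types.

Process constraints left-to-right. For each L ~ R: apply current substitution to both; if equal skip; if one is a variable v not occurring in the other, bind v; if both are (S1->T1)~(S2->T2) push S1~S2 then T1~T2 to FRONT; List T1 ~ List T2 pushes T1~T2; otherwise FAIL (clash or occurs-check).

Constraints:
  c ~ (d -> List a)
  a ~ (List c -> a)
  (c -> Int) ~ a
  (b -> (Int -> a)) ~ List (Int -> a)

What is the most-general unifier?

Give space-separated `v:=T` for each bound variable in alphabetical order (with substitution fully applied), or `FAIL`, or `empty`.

step 1: unify c ~ (d -> List a)  [subst: {-} | 3 pending]
  bind c := (d -> List a)
step 2: unify a ~ (List (d -> List a) -> a)  [subst: {c:=(d -> List a)} | 2 pending]
  occurs-check fail: a in (List (d -> List a) -> a)

Answer: FAIL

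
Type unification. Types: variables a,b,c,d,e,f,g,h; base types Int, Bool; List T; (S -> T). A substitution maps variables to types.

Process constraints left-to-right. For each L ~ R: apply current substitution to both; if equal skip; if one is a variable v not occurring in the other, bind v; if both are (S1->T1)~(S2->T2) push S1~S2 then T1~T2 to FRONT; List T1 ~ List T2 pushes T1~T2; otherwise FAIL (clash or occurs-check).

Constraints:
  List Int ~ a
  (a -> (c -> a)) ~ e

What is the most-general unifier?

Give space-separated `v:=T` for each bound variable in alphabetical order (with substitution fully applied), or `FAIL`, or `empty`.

step 1: unify List Int ~ a  [subst: {-} | 1 pending]
  bind a := List Int
step 2: unify (List Int -> (c -> List Int)) ~ e  [subst: {a:=List Int} | 0 pending]
  bind e := (List Int -> (c -> List Int))

Answer: a:=List Int e:=(List Int -> (c -> List Int))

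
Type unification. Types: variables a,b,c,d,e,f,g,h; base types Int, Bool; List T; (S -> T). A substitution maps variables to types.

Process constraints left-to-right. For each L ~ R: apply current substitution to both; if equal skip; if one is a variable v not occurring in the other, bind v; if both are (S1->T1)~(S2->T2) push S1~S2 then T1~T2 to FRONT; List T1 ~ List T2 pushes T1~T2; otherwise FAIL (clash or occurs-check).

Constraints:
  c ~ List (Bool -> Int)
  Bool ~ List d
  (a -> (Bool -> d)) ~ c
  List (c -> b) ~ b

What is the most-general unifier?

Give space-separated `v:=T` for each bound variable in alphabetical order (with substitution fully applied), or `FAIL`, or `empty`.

step 1: unify c ~ List (Bool -> Int)  [subst: {-} | 3 pending]
  bind c := List (Bool -> Int)
step 2: unify Bool ~ List d  [subst: {c:=List (Bool -> Int)} | 2 pending]
  clash: Bool vs List d

Answer: FAIL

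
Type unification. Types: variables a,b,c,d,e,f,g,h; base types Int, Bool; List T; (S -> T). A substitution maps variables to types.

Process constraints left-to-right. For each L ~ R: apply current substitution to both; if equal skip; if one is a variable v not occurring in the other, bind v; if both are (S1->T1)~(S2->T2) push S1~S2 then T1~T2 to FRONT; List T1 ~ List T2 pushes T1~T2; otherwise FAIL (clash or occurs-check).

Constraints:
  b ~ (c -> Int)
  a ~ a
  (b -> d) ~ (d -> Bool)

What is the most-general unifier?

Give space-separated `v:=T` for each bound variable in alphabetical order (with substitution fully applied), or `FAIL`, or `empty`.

Answer: FAIL

Derivation:
step 1: unify b ~ (c -> Int)  [subst: {-} | 2 pending]
  bind b := (c -> Int)
step 2: unify a ~ a  [subst: {b:=(c -> Int)} | 1 pending]
  -> identical, skip
step 3: unify ((c -> Int) -> d) ~ (d -> Bool)  [subst: {b:=(c -> Int)} | 0 pending]
  -> decompose arrow: push (c -> Int)~d, d~Bool
step 4: unify (c -> Int) ~ d  [subst: {b:=(c -> Int)} | 1 pending]
  bind d := (c -> Int)
step 5: unify (c -> Int) ~ Bool  [subst: {b:=(c -> Int), d:=(c -> Int)} | 0 pending]
  clash: (c -> Int) vs Bool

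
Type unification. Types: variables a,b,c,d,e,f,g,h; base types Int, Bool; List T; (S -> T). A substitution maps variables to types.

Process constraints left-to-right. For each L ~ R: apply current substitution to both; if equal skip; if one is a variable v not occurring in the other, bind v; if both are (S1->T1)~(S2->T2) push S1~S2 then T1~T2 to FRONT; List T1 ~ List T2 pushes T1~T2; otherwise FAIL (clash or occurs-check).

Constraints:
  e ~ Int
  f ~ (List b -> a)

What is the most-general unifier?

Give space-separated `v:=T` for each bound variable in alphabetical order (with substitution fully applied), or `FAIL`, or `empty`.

step 1: unify e ~ Int  [subst: {-} | 1 pending]
  bind e := Int
step 2: unify f ~ (List b -> a)  [subst: {e:=Int} | 0 pending]
  bind f := (List b -> a)

Answer: e:=Int f:=(List b -> a)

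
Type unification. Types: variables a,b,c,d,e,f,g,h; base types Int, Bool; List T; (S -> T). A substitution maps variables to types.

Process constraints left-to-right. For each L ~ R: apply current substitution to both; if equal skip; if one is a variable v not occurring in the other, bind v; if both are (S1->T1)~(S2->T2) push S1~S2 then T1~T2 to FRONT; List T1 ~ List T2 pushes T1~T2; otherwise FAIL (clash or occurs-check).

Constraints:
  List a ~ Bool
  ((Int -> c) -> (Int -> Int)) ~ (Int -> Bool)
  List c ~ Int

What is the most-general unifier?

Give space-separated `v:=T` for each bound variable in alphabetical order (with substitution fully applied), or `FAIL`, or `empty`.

Answer: FAIL

Derivation:
step 1: unify List a ~ Bool  [subst: {-} | 2 pending]
  clash: List a vs Bool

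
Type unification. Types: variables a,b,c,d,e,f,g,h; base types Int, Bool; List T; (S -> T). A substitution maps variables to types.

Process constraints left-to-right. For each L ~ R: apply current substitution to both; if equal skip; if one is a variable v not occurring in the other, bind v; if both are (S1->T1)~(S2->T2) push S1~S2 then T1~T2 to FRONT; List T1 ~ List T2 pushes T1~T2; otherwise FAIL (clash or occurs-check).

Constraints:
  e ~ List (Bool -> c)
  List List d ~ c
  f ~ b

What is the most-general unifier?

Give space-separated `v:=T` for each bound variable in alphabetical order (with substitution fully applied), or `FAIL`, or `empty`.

step 1: unify e ~ List (Bool -> c)  [subst: {-} | 2 pending]
  bind e := List (Bool -> c)
step 2: unify List List d ~ c  [subst: {e:=List (Bool -> c)} | 1 pending]
  bind c := List List d
step 3: unify f ~ b  [subst: {e:=List (Bool -> c), c:=List List d} | 0 pending]
  bind f := b

Answer: c:=List List d e:=List (Bool -> List List d) f:=b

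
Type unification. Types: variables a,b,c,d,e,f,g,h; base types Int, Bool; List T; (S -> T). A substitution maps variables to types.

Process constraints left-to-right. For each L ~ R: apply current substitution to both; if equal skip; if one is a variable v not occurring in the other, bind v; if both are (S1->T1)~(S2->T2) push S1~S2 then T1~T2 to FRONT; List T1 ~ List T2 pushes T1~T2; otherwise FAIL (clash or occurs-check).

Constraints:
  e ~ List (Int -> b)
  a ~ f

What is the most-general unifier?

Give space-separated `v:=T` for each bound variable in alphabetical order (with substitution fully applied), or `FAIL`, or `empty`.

Answer: a:=f e:=List (Int -> b)

Derivation:
step 1: unify e ~ List (Int -> b)  [subst: {-} | 1 pending]
  bind e := List (Int -> b)
step 2: unify a ~ f  [subst: {e:=List (Int -> b)} | 0 pending]
  bind a := f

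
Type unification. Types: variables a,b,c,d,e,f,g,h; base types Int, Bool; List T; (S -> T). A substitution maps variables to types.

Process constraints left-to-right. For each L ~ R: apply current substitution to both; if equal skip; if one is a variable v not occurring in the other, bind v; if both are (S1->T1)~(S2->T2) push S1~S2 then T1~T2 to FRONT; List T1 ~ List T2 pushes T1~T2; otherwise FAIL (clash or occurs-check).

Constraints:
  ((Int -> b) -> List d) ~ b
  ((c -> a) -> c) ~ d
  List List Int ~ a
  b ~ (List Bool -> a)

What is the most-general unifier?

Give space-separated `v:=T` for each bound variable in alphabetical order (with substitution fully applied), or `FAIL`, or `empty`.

step 1: unify ((Int -> b) -> List d) ~ b  [subst: {-} | 3 pending]
  occurs-check fail

Answer: FAIL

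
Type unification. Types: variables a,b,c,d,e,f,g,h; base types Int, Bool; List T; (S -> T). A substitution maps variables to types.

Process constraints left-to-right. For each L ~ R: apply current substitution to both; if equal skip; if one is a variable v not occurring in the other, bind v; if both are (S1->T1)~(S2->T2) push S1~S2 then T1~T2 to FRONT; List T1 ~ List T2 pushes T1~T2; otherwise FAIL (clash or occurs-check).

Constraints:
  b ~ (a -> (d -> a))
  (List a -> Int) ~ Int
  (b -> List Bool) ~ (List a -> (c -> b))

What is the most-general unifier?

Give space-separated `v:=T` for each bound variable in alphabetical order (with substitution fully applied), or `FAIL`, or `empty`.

Answer: FAIL

Derivation:
step 1: unify b ~ (a -> (d -> a))  [subst: {-} | 2 pending]
  bind b := (a -> (d -> a))
step 2: unify (List a -> Int) ~ Int  [subst: {b:=(a -> (d -> a))} | 1 pending]
  clash: (List a -> Int) vs Int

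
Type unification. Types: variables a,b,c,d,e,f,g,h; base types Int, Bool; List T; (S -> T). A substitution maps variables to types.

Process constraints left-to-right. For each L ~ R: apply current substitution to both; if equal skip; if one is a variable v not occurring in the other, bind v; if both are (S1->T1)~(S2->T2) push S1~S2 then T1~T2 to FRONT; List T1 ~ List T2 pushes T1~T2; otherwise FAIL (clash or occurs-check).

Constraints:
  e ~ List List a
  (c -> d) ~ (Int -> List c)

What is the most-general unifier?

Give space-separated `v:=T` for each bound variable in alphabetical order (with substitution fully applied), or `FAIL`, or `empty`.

step 1: unify e ~ List List a  [subst: {-} | 1 pending]
  bind e := List List a
step 2: unify (c -> d) ~ (Int -> List c)  [subst: {e:=List List a} | 0 pending]
  -> decompose arrow: push c~Int, d~List c
step 3: unify c ~ Int  [subst: {e:=List List a} | 1 pending]
  bind c := Int
step 4: unify d ~ List Int  [subst: {e:=List List a, c:=Int} | 0 pending]
  bind d := List Int

Answer: c:=Int d:=List Int e:=List List a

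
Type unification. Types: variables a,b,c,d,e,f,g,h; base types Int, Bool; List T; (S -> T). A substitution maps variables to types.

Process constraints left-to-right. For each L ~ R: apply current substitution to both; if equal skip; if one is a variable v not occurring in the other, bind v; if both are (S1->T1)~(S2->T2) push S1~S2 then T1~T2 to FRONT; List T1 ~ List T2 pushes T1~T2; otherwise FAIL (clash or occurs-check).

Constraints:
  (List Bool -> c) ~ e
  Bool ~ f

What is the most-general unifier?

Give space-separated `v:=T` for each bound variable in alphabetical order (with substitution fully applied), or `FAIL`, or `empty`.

step 1: unify (List Bool -> c) ~ e  [subst: {-} | 1 pending]
  bind e := (List Bool -> c)
step 2: unify Bool ~ f  [subst: {e:=(List Bool -> c)} | 0 pending]
  bind f := Bool

Answer: e:=(List Bool -> c) f:=Bool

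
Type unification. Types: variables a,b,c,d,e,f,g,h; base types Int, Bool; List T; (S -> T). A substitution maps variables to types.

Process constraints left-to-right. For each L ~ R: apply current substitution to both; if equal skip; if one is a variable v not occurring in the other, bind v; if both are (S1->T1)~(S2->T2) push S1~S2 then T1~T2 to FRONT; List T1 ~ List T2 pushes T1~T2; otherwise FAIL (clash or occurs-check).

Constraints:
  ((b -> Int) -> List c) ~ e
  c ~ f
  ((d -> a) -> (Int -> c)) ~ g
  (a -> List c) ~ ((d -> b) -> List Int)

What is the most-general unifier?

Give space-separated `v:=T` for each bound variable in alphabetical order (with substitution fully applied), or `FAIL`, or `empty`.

Answer: a:=(d -> b) c:=Int e:=((b -> Int) -> List Int) f:=Int g:=((d -> (d -> b)) -> (Int -> Int))

Derivation:
step 1: unify ((b -> Int) -> List c) ~ e  [subst: {-} | 3 pending]
  bind e := ((b -> Int) -> List c)
step 2: unify c ~ f  [subst: {e:=((b -> Int) -> List c)} | 2 pending]
  bind c := f
step 3: unify ((d -> a) -> (Int -> f)) ~ g  [subst: {e:=((b -> Int) -> List c), c:=f} | 1 pending]
  bind g := ((d -> a) -> (Int -> f))
step 4: unify (a -> List f) ~ ((d -> b) -> List Int)  [subst: {e:=((b -> Int) -> List c), c:=f, g:=((d -> a) -> (Int -> f))} | 0 pending]
  -> decompose arrow: push a~(d -> b), List f~List Int
step 5: unify a ~ (d -> b)  [subst: {e:=((b -> Int) -> List c), c:=f, g:=((d -> a) -> (Int -> f))} | 1 pending]
  bind a := (d -> b)
step 6: unify List f ~ List Int  [subst: {e:=((b -> Int) -> List c), c:=f, g:=((d -> a) -> (Int -> f)), a:=(d -> b)} | 0 pending]
  -> decompose List: push f~Int
step 7: unify f ~ Int  [subst: {e:=((b -> Int) -> List c), c:=f, g:=((d -> a) -> (Int -> f)), a:=(d -> b)} | 0 pending]
  bind f := Int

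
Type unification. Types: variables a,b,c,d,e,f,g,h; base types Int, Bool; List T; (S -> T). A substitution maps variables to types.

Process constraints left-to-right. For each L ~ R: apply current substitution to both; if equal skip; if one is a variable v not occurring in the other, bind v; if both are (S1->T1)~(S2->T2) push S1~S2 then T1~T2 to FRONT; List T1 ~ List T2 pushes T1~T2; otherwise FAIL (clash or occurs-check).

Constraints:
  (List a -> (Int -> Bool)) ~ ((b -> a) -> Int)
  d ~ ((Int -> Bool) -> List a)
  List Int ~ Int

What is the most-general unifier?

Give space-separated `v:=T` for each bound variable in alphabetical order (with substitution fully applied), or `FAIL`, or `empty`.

step 1: unify (List a -> (Int -> Bool)) ~ ((b -> a) -> Int)  [subst: {-} | 2 pending]
  -> decompose arrow: push List a~(b -> a), (Int -> Bool)~Int
step 2: unify List a ~ (b -> a)  [subst: {-} | 3 pending]
  clash: List a vs (b -> a)

Answer: FAIL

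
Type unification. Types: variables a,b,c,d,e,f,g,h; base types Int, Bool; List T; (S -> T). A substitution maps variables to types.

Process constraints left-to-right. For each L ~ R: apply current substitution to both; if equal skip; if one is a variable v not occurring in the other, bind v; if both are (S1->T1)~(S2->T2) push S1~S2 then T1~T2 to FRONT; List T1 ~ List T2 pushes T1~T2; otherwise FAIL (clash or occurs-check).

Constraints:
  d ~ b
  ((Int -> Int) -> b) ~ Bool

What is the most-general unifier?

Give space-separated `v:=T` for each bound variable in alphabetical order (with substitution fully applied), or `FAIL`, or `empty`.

Answer: FAIL

Derivation:
step 1: unify d ~ b  [subst: {-} | 1 pending]
  bind d := b
step 2: unify ((Int -> Int) -> b) ~ Bool  [subst: {d:=b} | 0 pending]
  clash: ((Int -> Int) -> b) vs Bool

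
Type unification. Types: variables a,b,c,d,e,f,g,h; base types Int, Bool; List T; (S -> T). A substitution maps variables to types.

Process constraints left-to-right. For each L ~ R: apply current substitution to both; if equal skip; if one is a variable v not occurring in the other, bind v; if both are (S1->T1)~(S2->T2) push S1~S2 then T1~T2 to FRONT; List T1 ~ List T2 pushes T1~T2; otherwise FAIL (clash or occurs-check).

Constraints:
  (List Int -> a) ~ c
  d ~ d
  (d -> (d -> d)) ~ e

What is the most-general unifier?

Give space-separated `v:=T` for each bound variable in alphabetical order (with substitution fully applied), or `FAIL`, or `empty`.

step 1: unify (List Int -> a) ~ c  [subst: {-} | 2 pending]
  bind c := (List Int -> a)
step 2: unify d ~ d  [subst: {c:=(List Int -> a)} | 1 pending]
  -> identical, skip
step 3: unify (d -> (d -> d)) ~ e  [subst: {c:=(List Int -> a)} | 0 pending]
  bind e := (d -> (d -> d))

Answer: c:=(List Int -> a) e:=(d -> (d -> d))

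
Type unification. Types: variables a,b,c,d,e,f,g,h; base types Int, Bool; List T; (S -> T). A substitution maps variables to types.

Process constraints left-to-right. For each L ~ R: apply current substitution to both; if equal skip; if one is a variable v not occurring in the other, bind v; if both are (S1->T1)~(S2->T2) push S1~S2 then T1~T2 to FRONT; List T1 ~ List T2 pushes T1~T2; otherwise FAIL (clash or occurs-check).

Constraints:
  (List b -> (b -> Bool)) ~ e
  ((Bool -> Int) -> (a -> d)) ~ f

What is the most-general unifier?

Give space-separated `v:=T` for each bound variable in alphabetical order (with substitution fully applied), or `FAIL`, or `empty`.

step 1: unify (List b -> (b -> Bool)) ~ e  [subst: {-} | 1 pending]
  bind e := (List b -> (b -> Bool))
step 2: unify ((Bool -> Int) -> (a -> d)) ~ f  [subst: {e:=(List b -> (b -> Bool))} | 0 pending]
  bind f := ((Bool -> Int) -> (a -> d))

Answer: e:=(List b -> (b -> Bool)) f:=((Bool -> Int) -> (a -> d))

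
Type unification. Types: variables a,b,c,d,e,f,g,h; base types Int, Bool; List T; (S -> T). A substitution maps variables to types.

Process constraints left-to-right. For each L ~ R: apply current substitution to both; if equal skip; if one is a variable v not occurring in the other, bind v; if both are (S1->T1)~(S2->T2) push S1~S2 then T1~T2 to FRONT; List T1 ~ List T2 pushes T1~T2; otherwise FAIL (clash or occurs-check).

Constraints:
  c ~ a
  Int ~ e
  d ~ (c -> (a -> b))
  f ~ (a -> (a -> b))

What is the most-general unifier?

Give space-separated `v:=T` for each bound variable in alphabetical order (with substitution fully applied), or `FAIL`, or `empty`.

Answer: c:=a d:=(a -> (a -> b)) e:=Int f:=(a -> (a -> b))

Derivation:
step 1: unify c ~ a  [subst: {-} | 3 pending]
  bind c := a
step 2: unify Int ~ e  [subst: {c:=a} | 2 pending]
  bind e := Int
step 3: unify d ~ (a -> (a -> b))  [subst: {c:=a, e:=Int} | 1 pending]
  bind d := (a -> (a -> b))
step 4: unify f ~ (a -> (a -> b))  [subst: {c:=a, e:=Int, d:=(a -> (a -> b))} | 0 pending]
  bind f := (a -> (a -> b))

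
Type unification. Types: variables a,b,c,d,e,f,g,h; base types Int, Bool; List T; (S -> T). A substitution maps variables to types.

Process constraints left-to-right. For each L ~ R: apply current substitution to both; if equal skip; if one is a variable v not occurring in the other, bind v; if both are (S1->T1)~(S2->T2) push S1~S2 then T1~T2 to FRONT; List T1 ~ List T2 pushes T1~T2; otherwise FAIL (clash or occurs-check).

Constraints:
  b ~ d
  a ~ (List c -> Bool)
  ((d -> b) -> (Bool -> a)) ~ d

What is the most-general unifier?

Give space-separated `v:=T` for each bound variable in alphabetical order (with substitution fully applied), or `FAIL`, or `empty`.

step 1: unify b ~ d  [subst: {-} | 2 pending]
  bind b := d
step 2: unify a ~ (List c -> Bool)  [subst: {b:=d} | 1 pending]
  bind a := (List c -> Bool)
step 3: unify ((d -> d) -> (Bool -> (List c -> Bool))) ~ d  [subst: {b:=d, a:=(List c -> Bool)} | 0 pending]
  occurs-check fail

Answer: FAIL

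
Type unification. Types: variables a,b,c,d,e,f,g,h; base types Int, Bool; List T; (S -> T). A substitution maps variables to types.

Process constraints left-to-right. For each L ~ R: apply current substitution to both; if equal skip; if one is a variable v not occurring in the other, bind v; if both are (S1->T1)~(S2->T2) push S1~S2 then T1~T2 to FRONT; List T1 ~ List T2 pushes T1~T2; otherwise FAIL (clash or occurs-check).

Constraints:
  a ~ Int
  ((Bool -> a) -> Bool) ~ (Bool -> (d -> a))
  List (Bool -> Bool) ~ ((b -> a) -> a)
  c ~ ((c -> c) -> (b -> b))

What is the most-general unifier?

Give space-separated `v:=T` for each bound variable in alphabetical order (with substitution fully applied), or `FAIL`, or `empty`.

Answer: FAIL

Derivation:
step 1: unify a ~ Int  [subst: {-} | 3 pending]
  bind a := Int
step 2: unify ((Bool -> Int) -> Bool) ~ (Bool -> (d -> Int))  [subst: {a:=Int} | 2 pending]
  -> decompose arrow: push (Bool -> Int)~Bool, Bool~(d -> Int)
step 3: unify (Bool -> Int) ~ Bool  [subst: {a:=Int} | 3 pending]
  clash: (Bool -> Int) vs Bool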